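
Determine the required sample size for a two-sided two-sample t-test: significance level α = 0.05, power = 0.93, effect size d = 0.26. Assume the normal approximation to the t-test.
n = 350 per group

Sample size formula (two-sample t-test, normal approximation):
n = 2 · ((z_{α/2} + z_β) / d)²

z_{α/2} = 1.960 (for α = 0.05, two-sided)
z_β = 1.476 (for power = 0.93)
d = 0.26

n = 2 · ((1.960 + 1.476) / 0.26)²
n = 2 · (13.215)²
n ≈ 349.27
Round up to the next whole number: n = 350 per group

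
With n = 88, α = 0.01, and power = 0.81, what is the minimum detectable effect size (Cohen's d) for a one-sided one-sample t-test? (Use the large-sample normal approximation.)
d ≈ 0.34

Minimum detectable effect (one-sample t-test, normal approximation):
d = (z_α + z_β) / √n
d = (2.326 + 0.878) / √88
d = 3.204 / 9.381
d ≈ 0.34

By Cohen's convention (0.2 small / 0.5 medium / 0.8 large): small effect.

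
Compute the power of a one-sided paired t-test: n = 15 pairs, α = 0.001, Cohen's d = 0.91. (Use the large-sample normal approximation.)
Power ≈ 0.67

Power calculation (paired t-test, normal approximation):
z_β = d · √n - z_α
z_β = 0.91 · √15 - 3.090
z_β = 0.91 · 3.873 - 3.090
z_β = 0.434

Power = Φ(z_β) = Φ(0.434) ≈ 0.668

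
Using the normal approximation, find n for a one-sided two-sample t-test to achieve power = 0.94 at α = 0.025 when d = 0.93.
n = 29 per group

Sample size formula (two-sample t-test, normal approximation):
n = 2 · ((z_α + z_β) / d)²

z_α = 1.960 (for α = 0.025, one-sided)
z_β = 1.555 (for power = 0.94)
d = 0.93

n = 2 · ((1.960 + 1.555) / 0.93)²
n = 2 · (3.780)²
n ≈ 28.58
Round up to the next whole number: n = 29 per group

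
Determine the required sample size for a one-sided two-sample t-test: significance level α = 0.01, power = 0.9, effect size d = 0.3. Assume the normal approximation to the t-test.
n = 290 per group

Sample size formula (two-sample t-test, normal approximation):
n = 2 · ((z_α + z_β) / d)²

z_α = 2.326 (for α = 0.01, one-sided)
z_β = 1.282 (for power = 0.9)
d = 0.3

n = 2 · ((2.326 + 1.282) / 0.3)²
n = 2 · (12.027)²
n ≈ 289.30
Round up to the next whole number: n = 290 per group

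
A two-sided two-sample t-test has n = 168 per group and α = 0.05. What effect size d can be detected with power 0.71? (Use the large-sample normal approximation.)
d ≈ 0.27

Minimum detectable effect (two-sample t-test, normal approximation):
d = (z_{α/2} + z_β) / √(n/2)
d = (1.960 + 0.553) / √(168/2)
d = 2.513 / 9.165
d ≈ 0.27

By Cohen's convention (0.2 small / 0.5 medium / 0.8 large): small effect.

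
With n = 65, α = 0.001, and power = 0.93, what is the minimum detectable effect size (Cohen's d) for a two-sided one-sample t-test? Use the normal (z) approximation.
d ≈ 0.59

Minimum detectable effect (one-sample t-test, normal approximation):
d = (z_{α/2} + z_β) / √n
d = (3.291 + 1.476) / √65
d = 4.766 / 8.062
d ≈ 0.59

By Cohen's convention (0.2 small / 0.5 medium / 0.8 large): medium effect.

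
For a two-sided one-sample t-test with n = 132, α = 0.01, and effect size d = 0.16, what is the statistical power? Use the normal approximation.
Power ≈ 0.23

Power calculation (one-sample t-test, normal approximation):
z_β = d · √n - z_{α/2}
z_β = 0.16 · √132 - 2.576
z_β = 0.16 · 11.489 - 2.576
z_β = -0.738

Power = Φ(z_β) = Φ(-0.738) ≈ 0.230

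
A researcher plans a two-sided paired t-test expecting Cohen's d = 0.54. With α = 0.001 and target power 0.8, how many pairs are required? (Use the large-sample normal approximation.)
n = 59 pairs

Sample size formula (paired t-test, normal approximation):
n = ((z_{α/2} + z_β) / d)²

z_{α/2} = 3.291 (for α = 0.001, two-sided)
z_β = 0.842 (for power = 0.8)
d = 0.54

n = ((3.291 + 0.842) / 0.54)²
n = (7.654)²
n ≈ 58.58
Round up to the next whole number: n = 59 pairs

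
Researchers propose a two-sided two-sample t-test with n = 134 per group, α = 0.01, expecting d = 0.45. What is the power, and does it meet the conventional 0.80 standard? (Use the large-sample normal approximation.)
Power ≈ 0.87; the study is adequately powered (power ≥ 0.80)

Power calculation (two-sample t-test, normal approximation):
z_β = d · √(n/2) - z_{α/2}
z_β = 0.45 · √(134/2) - 2.576
z_β = 0.45 · 8.185 - 2.576
z_β = 1.108

Power = Φ(z_β) = Φ(1.108) ≈ 0.866

Effect size d = 0.45 is small by Cohen's convention (0.2/0.5/0.8).

Threshold: power ≥ 0.80 is conventionally adequate.
Power ≈ 0.87 → the study is adequately powered (power ≥ 0.80).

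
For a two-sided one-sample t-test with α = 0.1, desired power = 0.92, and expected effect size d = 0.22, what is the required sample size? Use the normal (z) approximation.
n = 193

Sample size formula (one-sample t-test, normal approximation):
n = ((z_{α/2} + z_β) / d)²

z_{α/2} = 1.645 (for α = 0.1, two-sided)
z_β = 1.405 (for power = 0.92)
d = 0.22

n = ((1.645 + 1.405) / 0.22)²
n = (13.864)²
n ≈ 192.21
Round up to the next whole number: n = 193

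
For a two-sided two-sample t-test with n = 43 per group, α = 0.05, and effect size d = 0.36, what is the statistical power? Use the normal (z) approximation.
Power ≈ 0.39

Power calculation (two-sample t-test, normal approximation):
z_β = d · √(n/2) - z_{α/2}
z_β = 0.36 · √(43/2) - 1.960
z_β = 0.36 · 4.637 - 1.960
z_β = -0.291

Power = Φ(z_β) = Φ(-0.291) ≈ 0.386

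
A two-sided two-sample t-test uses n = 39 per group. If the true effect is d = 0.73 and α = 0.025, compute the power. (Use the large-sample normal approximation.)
Power ≈ 0.84

Power calculation (two-sample t-test, normal approximation):
z_β = d · √(n/2) - z_{α/2}
z_β = 0.73 · √(39/2) - 2.241
z_β = 0.73 · 4.416 - 2.241
z_β = 0.982

Power = Φ(z_β) = Φ(0.982) ≈ 0.837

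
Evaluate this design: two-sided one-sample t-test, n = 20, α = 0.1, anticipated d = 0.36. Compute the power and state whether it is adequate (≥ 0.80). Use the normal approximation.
Power ≈ 0.49; the study is underpowered (power < 0.80)

Power calculation (one-sample t-test, normal approximation):
z_β = d · √n - z_{α/2}
z_β = 0.36 · √20 - 1.645
z_β = 0.36 · 4.472 - 1.645
z_β = -0.035

Power = Φ(z_β) = Φ(-0.035) ≈ 0.486

Effect size d = 0.36 is small by Cohen's convention (0.2/0.5/0.8).

Threshold: power ≥ 0.80 is conventionally adequate.
Power ≈ 0.49 → the study is underpowered (power < 0.80).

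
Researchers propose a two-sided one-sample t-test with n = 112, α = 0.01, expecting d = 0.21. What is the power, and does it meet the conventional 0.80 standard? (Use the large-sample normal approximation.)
Power ≈ 0.36; the study is underpowered (power < 0.80)

Power calculation (one-sample t-test, normal approximation):
z_β = d · √n - z_{α/2}
z_β = 0.21 · √112 - 2.576
z_β = 0.21 · 10.583 - 2.576
z_β = -0.353

Power = Φ(z_β) = Φ(-0.353) ≈ 0.362

Effect size d = 0.21 is small by Cohen's convention (0.2/0.5/0.8).

Threshold: power ≥ 0.80 is conventionally adequate.
Power ≈ 0.36 → the study is underpowered (power < 0.80).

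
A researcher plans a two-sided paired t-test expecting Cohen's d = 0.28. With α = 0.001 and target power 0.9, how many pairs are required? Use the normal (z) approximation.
n = 267 pairs

Sample size formula (paired t-test, normal approximation):
n = ((z_{α/2} + z_β) / d)²

z_{α/2} = 3.291 (for α = 0.001, two-sided)
z_β = 1.282 (for power = 0.9)
d = 0.28

n = ((3.291 + 1.282) / 0.28)²
n = (16.332)²
n ≈ 266.73
Round up to the next whole number: n = 267 pairs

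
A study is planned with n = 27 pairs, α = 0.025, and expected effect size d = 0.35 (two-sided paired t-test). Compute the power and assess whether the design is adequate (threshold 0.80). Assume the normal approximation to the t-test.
Power ≈ 0.34; the study is underpowered (power < 0.80)

Power calculation (paired t-test, normal approximation):
z_β = d · √n - z_{α/2}
z_β = 0.35 · √27 - 2.241
z_β = 0.35 · 5.196 - 2.241
z_β = -0.423

Power = Φ(z_β) = Φ(-0.423) ≈ 0.336

Effect size d = 0.35 is small by Cohen's convention (0.2/0.5/0.8).

Threshold: power ≥ 0.80 is conventionally adequate.
Power ≈ 0.34 → the study is underpowered (power < 0.80).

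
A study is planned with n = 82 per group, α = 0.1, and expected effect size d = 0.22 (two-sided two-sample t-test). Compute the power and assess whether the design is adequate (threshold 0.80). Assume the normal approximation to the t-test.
Power ≈ 0.41; the study is underpowered (power < 0.80)

Power calculation (two-sample t-test, normal approximation):
z_β = d · √(n/2) - z_{α/2}
z_β = 0.22 · √(82/2) - 1.645
z_β = 0.22 · 6.403 - 1.645
z_β = -0.236

Power = Φ(z_β) = Φ(-0.236) ≈ 0.407

Effect size d = 0.22 is small by Cohen's convention (0.2/0.5/0.8).

Threshold: power ≥ 0.80 is conventionally adequate.
Power ≈ 0.41 → the study is underpowered (power < 0.80).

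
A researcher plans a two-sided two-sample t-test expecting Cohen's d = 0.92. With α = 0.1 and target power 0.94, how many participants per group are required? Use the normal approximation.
n = 25 per group

Sample size formula (two-sample t-test, normal approximation):
n = 2 · ((z_{α/2} + z_β) / d)²

z_{α/2} = 1.645 (for α = 0.1, two-sided)
z_β = 1.555 (for power = 0.94)
d = 0.92

n = 2 · ((1.645 + 1.555) / 0.92)²
n = 2 · (3.478)²
n ≈ 24.19
Round up to the next whole number: n = 25 per group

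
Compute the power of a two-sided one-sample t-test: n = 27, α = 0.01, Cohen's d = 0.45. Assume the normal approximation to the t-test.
Power ≈ 0.41

Power calculation (one-sample t-test, normal approximation):
z_β = d · √n - z_{α/2}
z_β = 0.45 · √27 - 2.576
z_β = 0.45 · 5.196 - 2.576
z_β = -0.238

Power = Φ(z_β) = Φ(-0.238) ≈ 0.406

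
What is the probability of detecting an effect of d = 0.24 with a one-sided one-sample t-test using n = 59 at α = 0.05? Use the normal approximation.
Power ≈ 0.58

Power calculation (one-sample t-test, normal approximation):
z_β = d · √n - z_α
z_β = 0.24 · √59 - 1.645
z_β = 0.24 · 7.681 - 1.645
z_β = 0.199

Power = Φ(z_β) = Φ(0.199) ≈ 0.579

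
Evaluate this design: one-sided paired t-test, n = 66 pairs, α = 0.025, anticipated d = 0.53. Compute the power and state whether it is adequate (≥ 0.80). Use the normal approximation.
Power ≈ 0.99; the study is adequately powered (power ≥ 0.80)

Power calculation (paired t-test, normal approximation):
z_β = d · √n - z_α
z_β = 0.53 · √66 - 1.960
z_β = 0.53 · 8.124 - 1.960
z_β = 2.346

Power = Φ(z_β) = Φ(2.346) ≈ 0.991

Effect size d = 0.53 is medium by Cohen's convention (0.2/0.5/0.8).

Threshold: power ≥ 0.80 is conventionally adequate.
Power ≈ 0.99 → the study is adequately powered (power ≥ 0.80).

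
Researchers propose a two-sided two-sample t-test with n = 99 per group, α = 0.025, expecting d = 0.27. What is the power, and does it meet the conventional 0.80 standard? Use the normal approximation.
Power ≈ 0.37; the study is underpowered (power < 0.80)

Power calculation (two-sample t-test, normal approximation):
z_β = d · √(n/2) - z_{α/2}
z_β = 0.27 · √(99/2) - 2.241
z_β = 0.27 · 7.036 - 2.241
z_β = -0.342

Power = Φ(z_β) = Φ(-0.342) ≈ 0.366

Effect size d = 0.27 is small by Cohen's convention (0.2/0.5/0.8).

Threshold: power ≥ 0.80 is conventionally adequate.
Power ≈ 0.37 → the study is underpowered (power < 0.80).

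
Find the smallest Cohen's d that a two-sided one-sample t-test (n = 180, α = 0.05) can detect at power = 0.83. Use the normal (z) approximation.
d ≈ 0.22

Minimum detectable effect (one-sample t-test, normal approximation):
d = (z_{α/2} + z_β) / √n
d = (1.960 + 0.954) / √180
d = 2.914 / 13.416
d ≈ 0.22

By Cohen's convention (0.2 small / 0.5 medium / 0.8 large): small effect.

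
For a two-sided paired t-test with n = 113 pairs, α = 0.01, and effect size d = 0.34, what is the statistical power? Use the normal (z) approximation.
Power ≈ 0.85

Power calculation (paired t-test, normal approximation):
z_β = d · √n - z_{α/2}
z_β = 0.34 · √113 - 2.576
z_β = 0.34 · 10.630 - 2.576
z_β = 1.038

Power = Φ(z_β) = Φ(1.038) ≈ 0.850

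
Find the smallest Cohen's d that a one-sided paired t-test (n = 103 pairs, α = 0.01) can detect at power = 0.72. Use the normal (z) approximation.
d ≈ 0.29

Minimum detectable effect (paired t-test, normal approximation):
d = (z_α + z_β) / √n
d = (2.326 + 0.583) / √103
d = 2.909 / 10.149
d ≈ 0.29

By Cohen's convention (0.2 small / 0.5 medium / 0.8 large): small effect.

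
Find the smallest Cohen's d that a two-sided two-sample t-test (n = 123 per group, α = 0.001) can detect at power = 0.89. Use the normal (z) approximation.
d ≈ 0.58

Minimum detectable effect (two-sample t-test, normal approximation):
d = (z_{α/2} + z_β) / √(n/2)
d = (3.291 + 1.227) / √(123/2)
d = 4.517 / 7.842
d ≈ 0.58

By Cohen's convention (0.2 small / 0.5 medium / 0.8 large): medium effect.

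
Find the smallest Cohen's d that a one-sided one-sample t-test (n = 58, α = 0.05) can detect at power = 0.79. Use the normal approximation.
d ≈ 0.32

Minimum detectable effect (one-sample t-test, normal approximation):
d = (z_α + z_β) / √n
d = (1.645 + 0.806) / √58
d = 2.451 / 7.616
d ≈ 0.32

By Cohen's convention (0.2 small / 0.5 medium / 0.8 large): small effect.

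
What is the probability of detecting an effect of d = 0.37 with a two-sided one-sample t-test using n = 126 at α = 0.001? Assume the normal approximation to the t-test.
Power ≈ 0.81

Power calculation (one-sample t-test, normal approximation):
z_β = d · √n - z_{α/2}
z_β = 0.37 · √126 - 3.291
z_β = 0.37 · 11.225 - 3.291
z_β = 0.863

Power = Φ(z_β) = Φ(0.863) ≈ 0.806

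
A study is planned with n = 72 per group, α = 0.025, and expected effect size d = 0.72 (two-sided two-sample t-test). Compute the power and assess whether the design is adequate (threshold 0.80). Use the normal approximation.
Power ≈ 0.98; the study is adequately powered (power ≥ 0.80)

Power calculation (two-sample t-test, normal approximation):
z_β = d · √(n/2) - z_{α/2}
z_β = 0.72 · √(72/2) - 2.241
z_β = 0.72 · 6.000 - 2.241
z_β = 2.079

Power = Φ(z_β) = Φ(2.079) ≈ 0.981

Effect size d = 0.72 is medium by Cohen's convention (0.2/0.5/0.8).

Threshold: power ≥ 0.80 is conventionally adequate.
Power ≈ 0.98 → the study is adequately powered (power ≥ 0.80).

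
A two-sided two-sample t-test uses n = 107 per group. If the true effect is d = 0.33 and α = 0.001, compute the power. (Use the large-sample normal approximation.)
Power ≈ 0.19

Power calculation (two-sample t-test, normal approximation):
z_β = d · √(n/2) - z_{α/2}
z_β = 0.33 · √(107/2) - 3.291
z_β = 0.33 · 7.314 - 3.291
z_β = -0.877

Power = Φ(z_β) = Φ(-0.877) ≈ 0.190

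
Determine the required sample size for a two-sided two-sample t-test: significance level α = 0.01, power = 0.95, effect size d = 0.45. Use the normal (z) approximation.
n = 176 per group

Sample size formula (two-sample t-test, normal approximation):
n = 2 · ((z_{α/2} + z_β) / d)²

z_{α/2} = 2.576 (for α = 0.01, two-sided)
z_β = 1.645 (for power = 0.95)
d = 0.45

n = 2 · ((2.576 + 1.645) / 0.45)²
n = 2 · (9.380)²
n ≈ 175.97
Round up to the next whole number: n = 176 per group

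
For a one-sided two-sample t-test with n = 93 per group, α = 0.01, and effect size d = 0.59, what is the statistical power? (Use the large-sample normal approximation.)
Power ≈ 0.96

Power calculation (two-sample t-test, normal approximation):
z_β = d · √(n/2) - z_α
z_β = 0.59 · √(93/2) - 2.326
z_β = 0.59 · 6.819 - 2.326
z_β = 1.697

Power = Φ(z_β) = Φ(1.697) ≈ 0.955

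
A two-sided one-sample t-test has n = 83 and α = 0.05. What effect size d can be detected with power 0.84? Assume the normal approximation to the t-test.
d ≈ 0.32

Minimum detectable effect (one-sample t-test, normal approximation):
d = (z_{α/2} + z_β) / √n
d = (1.960 + 0.994) / √83
d = 2.954 / 9.110
d ≈ 0.32

By Cohen's convention (0.2 small / 0.5 medium / 0.8 large): small effect.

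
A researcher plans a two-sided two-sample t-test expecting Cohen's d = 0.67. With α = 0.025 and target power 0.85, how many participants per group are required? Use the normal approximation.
n = 48 per group

Sample size formula (two-sample t-test, normal approximation):
n = 2 · ((z_{α/2} + z_β) / d)²

z_{α/2} = 2.241 (for α = 0.025, two-sided)
z_β = 1.036 (for power = 0.85)
d = 0.67

n = 2 · ((2.241 + 1.036) / 0.67)²
n = 2 · (4.891)²
n ≈ 47.84
Round up to the next whole number: n = 48 per group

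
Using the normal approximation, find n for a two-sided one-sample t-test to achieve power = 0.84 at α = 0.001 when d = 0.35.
n = 150

Sample size formula (one-sample t-test, normal approximation):
n = ((z_{α/2} + z_β) / d)²

z_{α/2} = 3.291 (for α = 0.001, two-sided)
z_β = 0.994 (for power = 0.84)
d = 0.35

n = ((3.291 + 0.994) / 0.35)²
n = (12.243)²
n ≈ 149.89
Round up to the next whole number: n = 150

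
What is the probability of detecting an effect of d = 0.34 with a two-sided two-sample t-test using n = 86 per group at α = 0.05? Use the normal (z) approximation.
Power ≈ 0.61

Power calculation (two-sample t-test, normal approximation):
z_β = d · √(n/2) - z_{α/2}
z_β = 0.34 · √(86/2) - 1.960
z_β = 0.34 · 6.557 - 1.960
z_β = 0.270

Power = Φ(z_β) = Φ(0.270) ≈ 0.606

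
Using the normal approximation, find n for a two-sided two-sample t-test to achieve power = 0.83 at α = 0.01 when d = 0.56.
n = 80 per group

Sample size formula (two-sample t-test, normal approximation):
n = 2 · ((z_{α/2} + z_β) / d)²

z_{α/2} = 2.576 (for α = 0.01, two-sided)
z_β = 0.954 (for power = 0.83)
d = 0.56

n = 2 · ((2.576 + 0.954) / 0.56)²
n = 2 · (6.304)²
n ≈ 79.48
Round up to the next whole number: n = 80 per group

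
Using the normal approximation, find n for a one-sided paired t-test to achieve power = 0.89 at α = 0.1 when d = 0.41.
n = 38 pairs

Sample size formula (paired t-test, normal approximation):
n = ((z_α + z_β) / d)²

z_α = 1.282 (for α = 0.1, one-sided)
z_β = 1.227 (for power = 0.89)
d = 0.41

n = ((1.282 + 1.227) / 0.41)²
n = (6.120)²
n ≈ 37.45
Round up to the next whole number: n = 38 pairs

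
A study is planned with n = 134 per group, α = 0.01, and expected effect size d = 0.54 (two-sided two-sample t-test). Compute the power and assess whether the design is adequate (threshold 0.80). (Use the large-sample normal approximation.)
Power ≈ 0.97; the study is adequately powered (power ≥ 0.80)

Power calculation (two-sample t-test, normal approximation):
z_β = d · √(n/2) - z_{α/2}
z_β = 0.54 · √(134/2) - 2.576
z_β = 0.54 · 8.185 - 2.576
z_β = 1.844

Power = Φ(z_β) = Φ(1.844) ≈ 0.967

Effect size d = 0.54 is medium by Cohen's convention (0.2/0.5/0.8).

Threshold: power ≥ 0.80 is conventionally adequate.
Power ≈ 0.97 → the study is adequately powered (power ≥ 0.80).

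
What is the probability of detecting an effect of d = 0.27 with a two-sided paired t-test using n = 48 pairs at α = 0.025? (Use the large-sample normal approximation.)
Power ≈ 0.36

Power calculation (paired t-test, normal approximation):
z_β = d · √n - z_{α/2}
z_β = 0.27 · √48 - 2.241
z_β = 0.27 · 6.928 - 2.241
z_β = -0.371

Power = Φ(z_β) = Φ(-0.371) ≈ 0.355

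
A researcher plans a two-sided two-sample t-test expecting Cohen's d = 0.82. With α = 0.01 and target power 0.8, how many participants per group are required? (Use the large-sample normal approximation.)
n = 35 per group

Sample size formula (two-sample t-test, normal approximation):
n = 2 · ((z_{α/2} + z_β) / d)²

z_{α/2} = 2.576 (for α = 0.01, two-sided)
z_β = 0.842 (for power = 0.8)
d = 0.82

n = 2 · ((2.576 + 0.842) / 0.82)²
n = 2 · (4.168)²
n ≈ 34.74
Round up to the next whole number: n = 35 per group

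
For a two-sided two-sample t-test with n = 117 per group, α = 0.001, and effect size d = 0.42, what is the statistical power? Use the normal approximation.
Power ≈ 0.47

Power calculation (two-sample t-test, normal approximation):
z_β = d · √(n/2) - z_{α/2}
z_β = 0.42 · √(117/2) - 3.291
z_β = 0.42 · 7.649 - 3.291
z_β = -0.078

Power = Φ(z_β) = Φ(-0.078) ≈ 0.469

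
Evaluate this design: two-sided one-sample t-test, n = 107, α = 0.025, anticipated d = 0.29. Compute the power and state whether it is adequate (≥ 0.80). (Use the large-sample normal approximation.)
Power ≈ 0.78; the study is underpowered (power < 0.80)

Power calculation (one-sample t-test, normal approximation):
z_β = d · √n - z_{α/2}
z_β = 0.29 · √107 - 2.241
z_β = 0.29 · 10.344 - 2.241
z_β = 0.758

Power = Φ(z_β) = Φ(0.758) ≈ 0.776

Effect size d = 0.29 is small by Cohen's convention (0.2/0.5/0.8).

Threshold: power ≥ 0.80 is conventionally adequate.
Power ≈ 0.78 → the study is underpowered (power < 0.80).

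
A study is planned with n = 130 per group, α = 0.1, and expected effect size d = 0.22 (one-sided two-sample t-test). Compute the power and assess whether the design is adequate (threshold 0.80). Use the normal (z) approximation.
Power ≈ 0.69; the study is underpowered (power < 0.80)

Power calculation (two-sample t-test, normal approximation):
z_β = d · √(n/2) - z_α
z_β = 0.22 · √(130/2) - 1.282
z_β = 0.22 · 8.062 - 1.282
z_β = 0.492

Power = Φ(z_β) = Φ(0.492) ≈ 0.689

Effect size d = 0.22 is small by Cohen's convention (0.2/0.5/0.8).

Threshold: power ≥ 0.80 is conventionally adequate.
Power ≈ 0.69 → the study is underpowered (power < 0.80).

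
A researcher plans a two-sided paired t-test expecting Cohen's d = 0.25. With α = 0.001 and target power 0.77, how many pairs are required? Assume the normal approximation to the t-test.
n = 260 pairs

Sample size formula (paired t-test, normal approximation):
n = ((z_{α/2} + z_β) / d)²

z_{α/2} = 3.291 (for α = 0.001, two-sided)
z_β = 0.739 (for power = 0.77)
d = 0.25

n = ((3.291 + 0.739) / 0.25)²
n = (16.120)²
n ≈ 259.85
Round up to the next whole number: n = 260 pairs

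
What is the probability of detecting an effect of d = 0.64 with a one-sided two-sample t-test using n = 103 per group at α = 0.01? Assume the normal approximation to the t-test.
Power ≈ 0.99

Power calculation (two-sample t-test, normal approximation):
z_β = d · √(n/2) - z_α
z_β = 0.64 · √(103/2) - 2.326
z_β = 0.64 · 7.176 - 2.326
z_β = 2.267

Power = Φ(z_β) = Φ(2.267) ≈ 0.988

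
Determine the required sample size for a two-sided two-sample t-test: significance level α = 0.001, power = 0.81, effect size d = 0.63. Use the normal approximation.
n = 88 per group

Sample size formula (two-sample t-test, normal approximation):
n = 2 · ((z_{α/2} + z_β) / d)²

z_{α/2} = 3.291 (for α = 0.001, two-sided)
z_β = 0.878 (for power = 0.81)
d = 0.63

n = 2 · ((3.291 + 0.878) / 0.63)²
n = 2 · (6.617)²
n ≈ 87.57
Round up to the next whole number: n = 88 per group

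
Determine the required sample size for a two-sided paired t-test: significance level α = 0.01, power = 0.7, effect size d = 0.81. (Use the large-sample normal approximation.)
n = 15 pairs

Sample size formula (paired t-test, normal approximation):
n = ((z_{α/2} + z_β) / d)²

z_{α/2} = 2.576 (for α = 0.01, two-sided)
z_β = 0.524 (for power = 0.7)
d = 0.81

n = ((2.576 + 0.524) / 0.81)²
n = (3.827)²
n ≈ 14.65
Round up to the next whole number: n = 15 pairs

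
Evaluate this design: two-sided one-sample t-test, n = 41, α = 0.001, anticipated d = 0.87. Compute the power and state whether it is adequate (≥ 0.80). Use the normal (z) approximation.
Power ≈ 0.99; the study is adequately powered (power ≥ 0.80)

Power calculation (one-sample t-test, normal approximation):
z_β = d · √n - z_{α/2}
z_β = 0.87 · √41 - 3.291
z_β = 0.87 · 6.403 - 3.291
z_β = 2.280

Power = Φ(z_β) = Φ(2.280) ≈ 0.989

Effect size d = 0.87 is large by Cohen's convention (0.2/0.5/0.8).

Threshold: power ≥ 0.80 is conventionally adequate.
Power ≈ 0.99 → the study is adequately powered (power ≥ 0.80).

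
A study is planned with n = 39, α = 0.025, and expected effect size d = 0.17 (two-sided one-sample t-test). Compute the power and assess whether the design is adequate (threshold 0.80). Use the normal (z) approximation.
Power ≈ 0.12; the study is underpowered (power < 0.80)

Power calculation (one-sample t-test, normal approximation):
z_β = d · √n - z_{α/2}
z_β = 0.17 · √39 - 2.241
z_β = 0.17 · 6.245 - 2.241
z_β = -1.180

Power = Φ(z_β) = Φ(-1.180) ≈ 0.119

Effect size d = 0.17 is very small by Cohen's convention (0.2/0.5/0.8).

Threshold: power ≥ 0.80 is conventionally adequate.
Power ≈ 0.12 → the study is underpowered (power < 0.80).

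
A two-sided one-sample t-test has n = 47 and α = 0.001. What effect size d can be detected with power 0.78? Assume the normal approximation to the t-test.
d ≈ 0.59

Minimum detectable effect (one-sample t-test, normal approximation):
d = (z_{α/2} + z_β) / √n
d = (3.291 + 0.772) / √47
d = 4.063 / 6.856
d ≈ 0.59

By Cohen's convention (0.2 small / 0.5 medium / 0.8 large): medium effect.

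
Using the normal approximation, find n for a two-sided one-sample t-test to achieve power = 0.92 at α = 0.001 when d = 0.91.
n = 27

Sample size formula (one-sample t-test, normal approximation):
n = ((z_{α/2} + z_β) / d)²

z_{α/2} = 3.291 (for α = 0.001, two-sided)
z_β = 1.405 (for power = 0.92)
d = 0.91

n = ((3.291 + 1.405) / 0.91)²
n = (5.160)²
n ≈ 26.63
Round up to the next whole number: n = 27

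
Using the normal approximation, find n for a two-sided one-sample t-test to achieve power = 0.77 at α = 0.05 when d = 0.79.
n = 12

Sample size formula (one-sample t-test, normal approximation):
n = ((z_{α/2} + z_β) / d)²

z_{α/2} = 1.960 (for α = 0.05, two-sided)
z_β = 0.739 (for power = 0.77)
d = 0.79

n = ((1.960 + 0.739) / 0.79)²
n = (3.416)²
n ≈ 11.67
Round up to the next whole number: n = 12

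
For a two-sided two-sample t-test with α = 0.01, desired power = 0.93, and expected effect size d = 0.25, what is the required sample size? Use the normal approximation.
n = 526 per group

Sample size formula (two-sample t-test, normal approximation):
n = 2 · ((z_{α/2} + z_β) / d)²

z_{α/2} = 2.576 (for α = 0.01, two-sided)
z_β = 1.476 (for power = 0.93)
d = 0.25

n = 2 · ((2.576 + 1.476) / 0.25)²
n = 2 · (16.208)²
n ≈ 525.40
Round up to the next whole number: n = 526 per group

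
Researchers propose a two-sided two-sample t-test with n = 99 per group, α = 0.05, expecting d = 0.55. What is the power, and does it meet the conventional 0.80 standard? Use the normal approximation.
Power ≈ 0.97; the study is adequately powered (power ≥ 0.80)

Power calculation (two-sample t-test, normal approximation):
z_β = d · √(n/2) - z_{α/2}
z_β = 0.55 · √(99/2) - 1.960
z_β = 0.55 · 7.036 - 1.960
z_β = 1.910

Power = Φ(z_β) = Φ(1.910) ≈ 0.972

Effect size d = 0.55 is medium by Cohen's convention (0.2/0.5/0.8).

Threshold: power ≥ 0.80 is conventionally adequate.
Power ≈ 0.97 → the study is adequately powered (power ≥ 0.80).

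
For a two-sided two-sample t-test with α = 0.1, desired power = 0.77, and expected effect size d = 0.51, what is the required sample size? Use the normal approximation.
n = 44 per group

Sample size formula (two-sample t-test, normal approximation):
n = 2 · ((z_{α/2} + z_β) / d)²

z_{α/2} = 1.645 (for α = 0.1, two-sided)
z_β = 0.739 (for power = 0.77)
d = 0.51

n = 2 · ((1.645 + 0.739) / 0.51)²
n = 2 · (4.675)²
n ≈ 43.71
Round up to the next whole number: n = 44 per group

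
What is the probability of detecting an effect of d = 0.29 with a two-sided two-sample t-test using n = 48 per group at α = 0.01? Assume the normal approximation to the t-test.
Power ≈ 0.12

Power calculation (two-sample t-test, normal approximation):
z_β = d · √(n/2) - z_{α/2}
z_β = 0.29 · √(48/2) - 2.576
z_β = 0.29 · 4.899 - 2.576
z_β = -1.155

Power = Φ(z_β) = Φ(-1.155) ≈ 0.124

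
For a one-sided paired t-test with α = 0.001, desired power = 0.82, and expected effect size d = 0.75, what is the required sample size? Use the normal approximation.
n = 29 pairs

Sample size formula (paired t-test, normal approximation):
n = ((z_α + z_β) / d)²

z_α = 3.090 (for α = 0.001, one-sided)
z_β = 0.915 (for power = 0.82)
d = 0.75

n = ((3.090 + 0.915) / 0.75)²
n = (5.340)²
n ≈ 28.52
Round up to the next whole number: n = 29 pairs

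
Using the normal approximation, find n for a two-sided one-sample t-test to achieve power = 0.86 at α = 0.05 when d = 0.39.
n = 61

Sample size formula (one-sample t-test, normal approximation):
n = ((z_{α/2} + z_β) / d)²

z_{α/2} = 1.960 (for α = 0.05, two-sided)
z_β = 1.080 (for power = 0.86)
d = 0.39

n = ((1.960 + 1.080) / 0.39)²
n = (7.795)²
n ≈ 60.76
Round up to the next whole number: n = 61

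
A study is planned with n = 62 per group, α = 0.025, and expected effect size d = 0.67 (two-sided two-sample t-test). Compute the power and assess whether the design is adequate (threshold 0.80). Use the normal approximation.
Power ≈ 0.93; the study is adequately powered (power ≥ 0.80)

Power calculation (two-sample t-test, normal approximation):
z_β = d · √(n/2) - z_{α/2}
z_β = 0.67 · √(62/2) - 2.241
z_β = 0.67 · 5.568 - 2.241
z_β = 1.489

Power = Φ(z_β) = Φ(1.489) ≈ 0.932

Effect size d = 0.67 is medium by Cohen's convention (0.2/0.5/0.8).

Threshold: power ≥ 0.80 is conventionally adequate.
Power ≈ 0.93 → the study is adequately powered (power ≥ 0.80).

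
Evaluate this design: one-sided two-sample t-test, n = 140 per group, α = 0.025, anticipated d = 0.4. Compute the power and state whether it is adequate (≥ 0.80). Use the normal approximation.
Power ≈ 0.92; the study is adequately powered (power ≥ 0.80)

Power calculation (two-sample t-test, normal approximation):
z_β = d · √(n/2) - z_α
z_β = 0.4 · √(140/2) - 1.960
z_β = 0.4 · 8.367 - 1.960
z_β = 1.387

Power = Φ(z_β) = Φ(1.387) ≈ 0.917

Effect size d = 0.4 is small by Cohen's convention (0.2/0.5/0.8).

Threshold: power ≥ 0.80 is conventionally adequate.
Power ≈ 0.92 → the study is adequately powered (power ≥ 0.80).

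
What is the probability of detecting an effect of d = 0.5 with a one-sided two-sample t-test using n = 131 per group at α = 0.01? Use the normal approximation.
Power ≈ 0.96

Power calculation (two-sample t-test, normal approximation):
z_β = d · √(n/2) - z_α
z_β = 0.5 · √(131/2) - 2.326
z_β = 0.5 · 8.093 - 2.326
z_β = 1.720

Power = Φ(z_β) = Φ(1.720) ≈ 0.957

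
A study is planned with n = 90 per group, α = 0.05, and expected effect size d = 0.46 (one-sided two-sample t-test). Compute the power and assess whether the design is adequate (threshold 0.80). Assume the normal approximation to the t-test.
Power ≈ 0.93; the study is adequately powered (power ≥ 0.80)

Power calculation (two-sample t-test, normal approximation):
z_β = d · √(n/2) - z_α
z_β = 0.46 · √(90/2) - 1.645
z_β = 0.46 · 6.708 - 1.645
z_β = 1.441

Power = Φ(z_β) = Φ(1.441) ≈ 0.925

Effect size d = 0.46 is small by Cohen's convention (0.2/0.5/0.8).

Threshold: power ≥ 0.80 is conventionally adequate.
Power ≈ 0.93 → the study is adequately powered (power ≥ 0.80).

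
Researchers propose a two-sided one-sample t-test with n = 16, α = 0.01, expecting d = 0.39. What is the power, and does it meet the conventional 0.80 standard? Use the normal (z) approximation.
Power ≈ 0.15; the study is underpowered (power < 0.80)

Power calculation (one-sample t-test, normal approximation):
z_β = d · √n - z_{α/2}
z_β = 0.39 · √16 - 2.576
z_β = 0.39 · 4.000 - 2.576
z_β = -1.016

Power = Φ(z_β) = Φ(-1.016) ≈ 0.155

Effect size d = 0.39 is small by Cohen's convention (0.2/0.5/0.8).

Threshold: power ≥ 0.80 is conventionally adequate.
Power ≈ 0.15 → the study is underpowered (power < 0.80).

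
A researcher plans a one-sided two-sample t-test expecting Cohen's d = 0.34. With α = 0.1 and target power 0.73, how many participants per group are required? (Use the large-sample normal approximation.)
n = 63 per group

Sample size formula (two-sample t-test, normal approximation):
n = 2 · ((z_α + z_β) / d)²

z_α = 1.282 (for α = 0.1, one-sided)
z_β = 0.613 (for power = 0.73)
d = 0.34

n = 2 · ((1.282 + 0.613) / 0.34)²
n = 2 · (5.574)²
n ≈ 62.14
Round up to the next whole number: n = 63 per group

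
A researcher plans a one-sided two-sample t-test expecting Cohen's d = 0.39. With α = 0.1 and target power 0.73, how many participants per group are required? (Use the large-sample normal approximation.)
n = 48 per group

Sample size formula (two-sample t-test, normal approximation):
n = 2 · ((z_α + z_β) / d)²

z_α = 1.282 (for α = 0.1, one-sided)
z_β = 0.613 (for power = 0.73)
d = 0.39

n = 2 · ((1.282 + 0.613) / 0.39)²
n = 2 · (4.859)²
n ≈ 47.22
Round up to the next whole number: n = 48 per group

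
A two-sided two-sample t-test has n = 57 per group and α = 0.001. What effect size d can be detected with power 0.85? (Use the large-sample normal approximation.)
d ≈ 0.81

Minimum detectable effect (two-sample t-test, normal approximation):
d = (z_{α/2} + z_β) / √(n/2)
d = (3.291 + 1.036) / √(57/2)
d = 4.327 / 5.339
d ≈ 0.81

By Cohen's convention (0.2 small / 0.5 medium / 0.8 large): large effect.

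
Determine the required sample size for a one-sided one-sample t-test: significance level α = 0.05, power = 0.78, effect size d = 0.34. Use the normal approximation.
n = 51

Sample size formula (one-sample t-test, normal approximation):
n = ((z_α + z_β) / d)²

z_α = 1.645 (for α = 0.05, one-sided)
z_β = 0.772 (for power = 0.78)
d = 0.34

n = ((1.645 + 0.772) / 0.34)²
n = (7.109)²
n ≈ 50.54
Round up to the next whole number: n = 51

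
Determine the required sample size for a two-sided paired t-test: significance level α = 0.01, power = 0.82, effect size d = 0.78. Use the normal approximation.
n = 21 pairs

Sample size formula (paired t-test, normal approximation):
n = ((z_{α/2} + z_β) / d)²

z_{α/2} = 2.576 (for α = 0.01, two-sided)
z_β = 0.915 (for power = 0.82)
d = 0.78

n = ((2.576 + 0.915) / 0.78)²
n = (4.476)²
n ≈ 20.03
Round up to the next whole number: n = 21 pairs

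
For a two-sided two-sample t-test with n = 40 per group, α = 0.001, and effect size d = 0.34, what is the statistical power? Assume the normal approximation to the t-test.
Power ≈ 0.04

Power calculation (two-sample t-test, normal approximation):
z_β = d · √(n/2) - z_{α/2}
z_β = 0.34 · √(40/2) - 3.291
z_β = 0.34 · 4.472 - 3.291
z_β = -1.770

Power = Φ(z_β) = Φ(-1.770) ≈ 0.038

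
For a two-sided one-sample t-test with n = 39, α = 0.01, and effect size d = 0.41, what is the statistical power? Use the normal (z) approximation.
Power ≈ 0.49

Power calculation (one-sample t-test, normal approximation):
z_β = d · √n - z_{α/2}
z_β = 0.41 · √39 - 2.576
z_β = 0.41 · 6.245 - 2.576
z_β = -0.015

Power = Φ(z_β) = Φ(-0.015) ≈ 0.494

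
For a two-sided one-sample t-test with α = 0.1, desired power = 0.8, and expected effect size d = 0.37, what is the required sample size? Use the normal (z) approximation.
n = 46

Sample size formula (one-sample t-test, normal approximation):
n = ((z_{α/2} + z_β) / d)²

z_{α/2} = 1.645 (for α = 0.1, two-sided)
z_β = 0.842 (for power = 0.8)
d = 0.37

n = ((1.645 + 0.842) / 0.37)²
n = (6.722)²
n ≈ 45.19
Round up to the next whole number: n = 46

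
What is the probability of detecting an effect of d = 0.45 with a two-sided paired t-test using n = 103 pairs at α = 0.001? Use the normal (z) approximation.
Power ≈ 0.90

Power calculation (paired t-test, normal approximation):
z_β = d · √n - z_{α/2}
z_β = 0.45 · √103 - 3.291
z_β = 0.45 · 10.149 - 3.291
z_β = 1.276

Power = Φ(z_β) = Φ(1.276) ≈ 0.899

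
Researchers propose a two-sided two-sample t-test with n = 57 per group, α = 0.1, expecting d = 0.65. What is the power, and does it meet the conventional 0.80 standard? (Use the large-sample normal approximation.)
Power ≈ 0.97; the study is adequately powered (power ≥ 0.80)

Power calculation (two-sample t-test, normal approximation):
z_β = d · √(n/2) - z_{α/2}
z_β = 0.65 · √(57/2) - 1.645
z_β = 0.65 · 5.339 - 1.645
z_β = 1.825

Power = Φ(z_β) = Φ(1.825) ≈ 0.966

Effect size d = 0.65 is medium by Cohen's convention (0.2/0.5/0.8).

Threshold: power ≥ 0.80 is conventionally adequate.
Power ≈ 0.97 → the study is adequately powered (power ≥ 0.80).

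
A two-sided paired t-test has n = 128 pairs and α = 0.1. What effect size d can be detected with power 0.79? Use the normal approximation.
d ≈ 0.22

Minimum detectable effect (paired t-test, normal approximation):
d = (z_{α/2} + z_β) / √n
d = (1.645 + 0.806) / √128
d = 2.451 / 11.314
d ≈ 0.22

By Cohen's convention (0.2 small / 0.5 medium / 0.8 large): small effect.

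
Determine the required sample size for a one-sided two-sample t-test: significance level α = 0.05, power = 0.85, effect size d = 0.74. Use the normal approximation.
n = 27 per group

Sample size formula (two-sample t-test, normal approximation):
n = 2 · ((z_α + z_β) / d)²

z_α = 1.645 (for α = 0.05, one-sided)
z_β = 1.036 (for power = 0.85)
d = 0.74

n = 2 · ((1.645 + 1.036) / 0.74)²
n = 2 · (3.623)²
n ≈ 26.25
Round up to the next whole number: n = 27 per group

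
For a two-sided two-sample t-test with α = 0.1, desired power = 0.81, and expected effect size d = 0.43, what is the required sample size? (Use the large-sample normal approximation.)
n = 69 per group

Sample size formula (two-sample t-test, normal approximation):
n = 2 · ((z_{α/2} + z_β) / d)²

z_{α/2} = 1.645 (for α = 0.1, two-sided)
z_β = 0.878 (for power = 0.81)
d = 0.43

n = 2 · ((1.645 + 0.878) / 0.43)²
n = 2 · (5.867)²
n ≈ 68.84
Round up to the next whole number: n = 69 per group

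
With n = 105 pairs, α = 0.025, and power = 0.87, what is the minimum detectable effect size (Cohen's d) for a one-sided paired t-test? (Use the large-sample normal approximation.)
d ≈ 0.30

Minimum detectable effect (paired t-test, normal approximation):
d = (z_α + z_β) / √n
d = (1.960 + 1.126) / √105
d = 3.086 / 10.247
d ≈ 0.30

By Cohen's convention (0.2 small / 0.5 medium / 0.8 large): small effect.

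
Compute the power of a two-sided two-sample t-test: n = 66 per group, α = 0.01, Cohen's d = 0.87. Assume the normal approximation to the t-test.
Power ≈ 0.99

Power calculation (two-sample t-test, normal approximation):
z_β = d · √(n/2) - z_{α/2}
z_β = 0.87 · √(66/2) - 2.576
z_β = 0.87 · 5.745 - 2.576
z_β = 2.422

Power = Φ(z_β) = Φ(2.422) ≈ 0.992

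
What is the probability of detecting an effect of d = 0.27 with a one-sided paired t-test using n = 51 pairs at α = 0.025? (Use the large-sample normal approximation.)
Power ≈ 0.49

Power calculation (paired t-test, normal approximation):
z_β = d · √n - z_α
z_β = 0.27 · √51 - 1.960
z_β = 0.27 · 7.141 - 1.960
z_β = -0.032

Power = Φ(z_β) = Φ(-0.032) ≈ 0.487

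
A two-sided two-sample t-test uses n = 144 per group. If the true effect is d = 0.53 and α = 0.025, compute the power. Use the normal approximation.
Power ≈ 0.99

Power calculation (two-sample t-test, normal approximation):
z_β = d · √(n/2) - z_{α/2}
z_β = 0.53 · √(144/2) - 2.241
z_β = 0.53 · 8.485 - 2.241
z_β = 2.256

Power = Φ(z_β) = Φ(2.256) ≈ 0.988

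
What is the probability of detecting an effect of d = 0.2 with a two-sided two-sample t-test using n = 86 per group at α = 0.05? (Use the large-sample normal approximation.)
Power ≈ 0.26

Power calculation (two-sample t-test, normal approximation):
z_β = d · √(n/2) - z_{α/2}
z_β = 0.2 · √(86/2) - 1.960
z_β = 0.2 · 6.557 - 1.960
z_β = -0.648

Power = Φ(z_β) = Φ(-0.648) ≈ 0.258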